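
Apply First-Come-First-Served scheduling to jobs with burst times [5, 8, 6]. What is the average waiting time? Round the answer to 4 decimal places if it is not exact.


FCFS order (as given): [5, 8, 6]
Waiting times:
  Job 1: wait = 0
  Job 2: wait = 5
  Job 3: wait = 13
Sum of waiting times = 18
Average waiting time = 18/3 = 6.0

6.0


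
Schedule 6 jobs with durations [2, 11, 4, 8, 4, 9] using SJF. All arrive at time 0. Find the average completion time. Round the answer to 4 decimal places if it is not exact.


SJF order (ascending): [2, 4, 4, 8, 9, 11]
Completion times:
  Job 1: burst=2, C=2
  Job 2: burst=4, C=6
  Job 3: burst=4, C=10
  Job 4: burst=8, C=18
  Job 5: burst=9, C=27
  Job 6: burst=11, C=38
Average completion = 101/6 = 16.8333

16.8333


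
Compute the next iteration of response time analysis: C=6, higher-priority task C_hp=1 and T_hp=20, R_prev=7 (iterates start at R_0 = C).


R_next = C + ceil(R_prev / T_hp) * C_hp
ceil(7 / 20) = ceil(0.35) = 1
Interference = 1 * 1 = 1
R_next = 6 + 1 = 7
R_next = R_prev, so the iteration has converged (response time = 7).

7


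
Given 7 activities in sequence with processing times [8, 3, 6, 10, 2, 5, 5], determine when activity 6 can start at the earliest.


Activity 6 starts after activities 1 through 5 complete.
Predecessor durations: [8, 3, 6, 10, 2]
ES = 8 + 3 + 6 + 10 + 2 = 29

29


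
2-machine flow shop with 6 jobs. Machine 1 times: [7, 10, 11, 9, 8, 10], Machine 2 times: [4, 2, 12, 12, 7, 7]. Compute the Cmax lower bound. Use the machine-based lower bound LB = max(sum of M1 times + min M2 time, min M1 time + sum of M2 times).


LB1 = sum(M1 times) + min(M2 times) = 55 + 2 = 57
LB2 = min(M1 times) + sum(M2 times) = 7 + 44 = 51
Lower bound = max(LB1, LB2) = max(57, 51) = 57

57


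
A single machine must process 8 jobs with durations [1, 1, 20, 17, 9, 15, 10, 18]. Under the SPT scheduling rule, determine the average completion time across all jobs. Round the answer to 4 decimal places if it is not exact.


Sort jobs by processing time (SPT order): [1, 1, 9, 10, 15, 17, 18, 20]
Compute completion times sequentially:
  Job 1: processing = 1, completes at 1
  Job 2: processing = 1, completes at 2
  Job 3: processing = 9, completes at 11
  Job 4: processing = 10, completes at 21
  Job 5: processing = 15, completes at 36
  Job 6: processing = 17, completes at 53
  Job 7: processing = 18, completes at 71
  Job 8: processing = 20, completes at 91
Sum of completion times = 286
Average completion time = 286/8 = 35.75

35.75


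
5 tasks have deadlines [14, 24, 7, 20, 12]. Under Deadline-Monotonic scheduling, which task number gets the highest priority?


Sort tasks by relative deadline (ascending):
  Task 3: deadline = 7
  Task 5: deadline = 12
  Task 1: deadline = 14
  Task 4: deadline = 20
  Task 2: deadline = 24
Priority order (highest first): [3, 5, 1, 4, 2]
Highest priority task = 3

3


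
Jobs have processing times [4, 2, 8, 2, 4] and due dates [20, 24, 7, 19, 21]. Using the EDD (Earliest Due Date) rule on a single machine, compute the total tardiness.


Sort by due date (EDD order): [(8, 7), (2, 19), (4, 20), (4, 21), (2, 24)]
Compute completion times and tardiness:
  Job 1: p=8, d=7, C=8, tardiness=max(0,8-7)=1
  Job 2: p=2, d=19, C=10, tardiness=max(0,10-19)=0
  Job 3: p=4, d=20, C=14, tardiness=max(0,14-20)=0
  Job 4: p=4, d=21, C=18, tardiness=max(0,18-21)=0
  Job 5: p=2, d=24, C=20, tardiness=max(0,20-24)=0
Total tardiness = 1

1


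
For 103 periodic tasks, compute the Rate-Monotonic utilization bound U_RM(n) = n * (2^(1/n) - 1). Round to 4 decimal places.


Compute 2^(1/103) = 1.0067522788
Subtract 1: 1.0067522788 - 1 = 0.0067522788
Multiply by n: 103 * 0.0067522788 = 0.6954847164
Round to 4 dp: 0.6955

0.6955


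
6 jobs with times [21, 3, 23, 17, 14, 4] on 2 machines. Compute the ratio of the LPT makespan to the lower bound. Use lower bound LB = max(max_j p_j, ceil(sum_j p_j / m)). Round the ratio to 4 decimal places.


LPT order: [23, 21, 17, 14, 4, 3]
Machine loads after assignment: [41, 41]
LPT makespan = 41
Lower bound = max(max_job, ceil(total/2)) = max(23, 41) = 41
Ratio = 41 / 41 = 1.0

1.0


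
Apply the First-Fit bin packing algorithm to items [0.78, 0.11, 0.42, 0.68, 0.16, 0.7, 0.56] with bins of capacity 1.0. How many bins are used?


Place items sequentially using First-Fit:
  Item 0.78 -> new Bin 1
  Item 0.11 -> Bin 1 (now 0.89)
  Item 0.42 -> new Bin 2
  Item 0.68 -> new Bin 3
  Item 0.16 -> Bin 2 (now 0.58)
  Item 0.7 -> new Bin 4
  Item 0.56 -> new Bin 5
Total bins used = 5

5


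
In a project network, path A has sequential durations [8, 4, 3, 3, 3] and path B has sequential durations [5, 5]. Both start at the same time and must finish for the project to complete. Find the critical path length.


Path A total = 8 + 4 + 3 + 3 + 3 = 21
Path B total = 5 + 5 = 10
Critical path = longest path = max(21, 10) = 21

21


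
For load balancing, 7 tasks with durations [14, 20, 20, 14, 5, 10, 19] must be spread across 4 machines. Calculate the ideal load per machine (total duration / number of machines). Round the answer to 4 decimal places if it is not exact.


Total processing time = 14 + 20 + 20 + 14 + 5 + 10 + 19 = 102
Number of machines = 4
Ideal balanced load = 102 / 4 = 25.5

25.5


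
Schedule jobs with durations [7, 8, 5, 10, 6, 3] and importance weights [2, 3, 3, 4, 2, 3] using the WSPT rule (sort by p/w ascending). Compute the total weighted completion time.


Compute p/w ratios and sort ascending (WSPT): [(3, 3), (5, 3), (10, 4), (8, 3), (6, 2), (7, 2)]
Compute weighted completion times:
  Job (p=3,w=3): C=3, w*C=3*3=9
  Job (p=5,w=3): C=8, w*C=3*8=24
  Job (p=10,w=4): C=18, w*C=4*18=72
  Job (p=8,w=3): C=26, w*C=3*26=78
  Job (p=6,w=2): C=32, w*C=2*32=64
  Job (p=7,w=2): C=39, w*C=2*39=78
Total weighted completion time = 325

325


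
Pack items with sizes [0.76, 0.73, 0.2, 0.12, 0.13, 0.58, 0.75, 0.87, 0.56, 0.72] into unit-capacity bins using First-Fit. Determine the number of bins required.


Place items sequentially using First-Fit:
  Item 0.76 -> new Bin 1
  Item 0.73 -> new Bin 2
  Item 0.2 -> Bin 1 (now 0.96)
  Item 0.12 -> Bin 2 (now 0.85)
  Item 0.13 -> Bin 2 (now 0.98)
  Item 0.58 -> new Bin 3
  Item 0.75 -> new Bin 4
  Item 0.87 -> new Bin 5
  Item 0.56 -> new Bin 6
  Item 0.72 -> new Bin 7
Total bins used = 7

7


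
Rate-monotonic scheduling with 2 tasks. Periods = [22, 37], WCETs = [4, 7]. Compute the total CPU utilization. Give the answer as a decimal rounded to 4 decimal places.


Compute individual utilizations (exact fractions):
  Task 1: C/T = 4/22 = 2/11 (approx. 0.1818)
  Task 2: C/T = 7/37 (approx. 0.1892)
Total utilization U = 2/11 + 7/37 = 151/407
Rounded to 4 decimal places: U = 0.3710
RM (Liu & Layland) bound for 2 tasks = 0.828427; compare with U = 151/407 (approx. 0.371007)
U <= bound, so schedulable by RM sufficient condition.

0.3710


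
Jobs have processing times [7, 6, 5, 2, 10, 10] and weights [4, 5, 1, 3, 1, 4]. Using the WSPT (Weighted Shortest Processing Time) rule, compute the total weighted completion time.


Compute p/w ratios and sort ascending (WSPT): [(2, 3), (6, 5), (7, 4), (10, 4), (5, 1), (10, 1)]
Compute weighted completion times:
  Job (p=2,w=3): C=2, w*C=3*2=6
  Job (p=6,w=5): C=8, w*C=5*8=40
  Job (p=7,w=4): C=15, w*C=4*15=60
  Job (p=10,w=4): C=25, w*C=4*25=100
  Job (p=5,w=1): C=30, w*C=1*30=30
  Job (p=10,w=1): C=40, w*C=1*40=40
Total weighted completion time = 276

276


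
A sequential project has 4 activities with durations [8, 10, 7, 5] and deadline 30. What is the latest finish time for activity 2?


LF(activity 2) = deadline - sum of successor durations
Successors: activities 3 through 4 with durations [7, 5]
Sum of successor durations = 12
LF = 30 - 12 = 18

18


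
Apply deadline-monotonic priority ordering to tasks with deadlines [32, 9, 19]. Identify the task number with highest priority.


Sort tasks by relative deadline (ascending):
  Task 2: deadline = 9
  Task 3: deadline = 19
  Task 1: deadline = 32
Priority order (highest first): [2, 3, 1]
Highest priority task = 2

2


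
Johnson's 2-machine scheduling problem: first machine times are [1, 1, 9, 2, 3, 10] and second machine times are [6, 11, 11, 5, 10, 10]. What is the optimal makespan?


Apply Johnson's rule:
  Group 1 (a <= b): [(1, 1, 6), (2, 1, 11), (4, 2, 5), (5, 3, 10), (3, 9, 11), (6, 10, 10)]
  Group 2 (a > b): []
Optimal job order: [1, 2, 4, 5, 3, 6]
Schedule:
  Job 1: M1 done at 1, M2 done at 7
  Job 2: M1 done at 2, M2 done at 18
  Job 4: M1 done at 4, M2 done at 23
  Job 5: M1 done at 7, M2 done at 33
  Job 3: M1 done at 16, M2 done at 44
  Job 6: M1 done at 26, M2 done at 54
Makespan = 54

54


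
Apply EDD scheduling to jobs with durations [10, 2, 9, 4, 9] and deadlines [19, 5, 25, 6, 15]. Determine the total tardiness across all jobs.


Sort by due date (EDD order): [(2, 5), (4, 6), (9, 15), (10, 19), (9, 25)]
Compute completion times and tardiness:
  Job 1: p=2, d=5, C=2, tardiness=max(0,2-5)=0
  Job 2: p=4, d=6, C=6, tardiness=max(0,6-6)=0
  Job 3: p=9, d=15, C=15, tardiness=max(0,15-15)=0
  Job 4: p=10, d=19, C=25, tardiness=max(0,25-19)=6
  Job 5: p=9, d=25, C=34, tardiness=max(0,34-25)=9
Total tardiness = 15

15


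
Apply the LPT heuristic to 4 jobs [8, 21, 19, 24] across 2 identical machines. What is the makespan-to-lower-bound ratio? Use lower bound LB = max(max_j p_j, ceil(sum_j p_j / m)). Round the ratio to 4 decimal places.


LPT order: [24, 21, 19, 8]
Machine loads after assignment: [32, 40]
LPT makespan = 40
Lower bound = max(max_job, ceil(total/2)) = max(24, 36) = 36
Ratio = 40 / 36 = 1.1111

1.1111


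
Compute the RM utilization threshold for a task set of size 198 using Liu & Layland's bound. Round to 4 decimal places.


Compute 2^(1/198) = 1.0035068781
Subtract 1: 1.0035068781 - 1 = 0.0035068781
Multiply by n: 198 * 0.0035068781 = 0.6943618638
Round to 4 dp: 0.6944

0.6944


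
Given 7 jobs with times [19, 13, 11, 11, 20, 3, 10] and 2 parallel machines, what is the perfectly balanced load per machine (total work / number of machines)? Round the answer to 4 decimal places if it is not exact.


Total processing time = 19 + 13 + 11 + 11 + 20 + 3 + 10 = 87
Number of machines = 2
Ideal balanced load = 87 / 2 = 43.5

43.5


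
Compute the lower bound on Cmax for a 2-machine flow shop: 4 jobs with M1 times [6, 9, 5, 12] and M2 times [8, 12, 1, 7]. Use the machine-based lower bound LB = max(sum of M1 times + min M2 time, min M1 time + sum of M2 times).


LB1 = sum(M1 times) + min(M2 times) = 32 + 1 = 33
LB2 = min(M1 times) + sum(M2 times) = 5 + 28 = 33
Lower bound = max(LB1, LB2) = max(33, 33) = 33

33


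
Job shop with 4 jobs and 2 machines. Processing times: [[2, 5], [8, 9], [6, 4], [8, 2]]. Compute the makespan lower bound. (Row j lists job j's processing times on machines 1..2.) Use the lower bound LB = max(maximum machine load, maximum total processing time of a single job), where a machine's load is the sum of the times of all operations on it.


Machine loads:
  Machine 1: 2 + 8 + 6 + 8 = 24
  Machine 2: 5 + 9 + 4 + 2 = 20
Max machine load = 24
Job totals:
  Job 1: 7
  Job 2: 17
  Job 3: 10
  Job 4: 10
Max job total = 17
Lower bound = max(24, 17) = 24

24


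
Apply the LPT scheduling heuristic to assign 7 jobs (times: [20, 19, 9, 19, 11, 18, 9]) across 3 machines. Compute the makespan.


Sort jobs in decreasing order (LPT): [20, 19, 19, 18, 11, 9, 9]
Assign each job to the least loaded machine:
  Machine 1: jobs [20, 9, 9], load = 38
  Machine 2: jobs [19, 18], load = 37
  Machine 3: jobs [19, 11], load = 30
Makespan = max load = 38

38


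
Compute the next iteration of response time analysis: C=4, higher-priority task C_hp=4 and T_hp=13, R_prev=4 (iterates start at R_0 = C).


R_next = C + ceil(R_prev / T_hp) * C_hp
ceil(4 / 13) = ceil(0.3077) = 1
Interference = 1 * 4 = 4
R_next = 4 + 4 = 8

8


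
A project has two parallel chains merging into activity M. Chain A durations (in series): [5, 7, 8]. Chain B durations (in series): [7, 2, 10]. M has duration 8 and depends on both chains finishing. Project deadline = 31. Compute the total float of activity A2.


Forward pass: ES(A2) = sum of predecessors on chain A = 5
EF = ES + duration = 5 + 7 = 12
Backward pass: LF(M) = deadline = 31; LS(M) = 31 - 8 = 23
LF(A2) = LS(M) - sum(successors on chain A) = 23 - 8 = 15
LS = LF - duration = 15 - 7 = 8
Total float = LS - ES = 8 - 5 = 3

3


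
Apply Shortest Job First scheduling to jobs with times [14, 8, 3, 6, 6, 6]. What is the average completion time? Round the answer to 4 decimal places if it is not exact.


SJF order (ascending): [3, 6, 6, 6, 8, 14]
Completion times:
  Job 1: burst=3, C=3
  Job 2: burst=6, C=9
  Job 3: burst=6, C=15
  Job 4: burst=6, C=21
  Job 5: burst=8, C=29
  Job 6: burst=14, C=43
Average completion = 120/6 = 20.0

20.0


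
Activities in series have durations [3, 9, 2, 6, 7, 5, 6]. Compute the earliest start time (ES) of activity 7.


Activity 7 starts after activities 1 through 6 complete.
Predecessor durations: [3, 9, 2, 6, 7, 5]
ES = 3 + 9 + 2 + 6 + 7 + 5 = 32

32


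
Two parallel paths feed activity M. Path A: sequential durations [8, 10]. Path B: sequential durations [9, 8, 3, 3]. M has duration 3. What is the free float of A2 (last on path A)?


ES(A2) = sum of predecessors on chain A = 8
EF(A2) = ES + duration = 8 + 10 = 18
Successor of A2 is M. ES(M) = max(sum(A), sum(B)) = max(18, 23) = 23
Free float = ES(successor) - EF(current) = 23 - 18 = 5

5


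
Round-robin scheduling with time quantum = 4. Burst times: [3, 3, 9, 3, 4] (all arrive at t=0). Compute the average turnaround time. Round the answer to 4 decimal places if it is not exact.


Time quantum = 4
Execution trace:
  J1 runs 3 units, time = 3
  J2 runs 3 units, time = 6
  J3 runs 4 units, time = 10
  J4 runs 3 units, time = 13
  J5 runs 4 units, time = 17
  J3 runs 4 units, time = 21
  J3 runs 1 units, time = 22
Finish times: [3, 6, 22, 13, 17]
Average turnaround = 61/5 = 12.2

12.2


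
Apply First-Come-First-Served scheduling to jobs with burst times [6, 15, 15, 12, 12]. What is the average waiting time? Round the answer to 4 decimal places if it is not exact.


FCFS order (as given): [6, 15, 15, 12, 12]
Waiting times:
  Job 1: wait = 0
  Job 2: wait = 6
  Job 3: wait = 21
  Job 4: wait = 36
  Job 5: wait = 48
Sum of waiting times = 111
Average waiting time = 111/5 = 22.2

22.2


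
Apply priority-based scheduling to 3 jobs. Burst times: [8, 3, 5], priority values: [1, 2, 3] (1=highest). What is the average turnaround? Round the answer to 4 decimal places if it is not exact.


Sort by priority (ascending = highest first):
Order: [(1, 8), (2, 3), (3, 5)]
Completion times:
  Priority 1, burst=8, C=8
  Priority 2, burst=3, C=11
  Priority 3, burst=5, C=16
Average turnaround = 35/3 = 11.6667

11.6667


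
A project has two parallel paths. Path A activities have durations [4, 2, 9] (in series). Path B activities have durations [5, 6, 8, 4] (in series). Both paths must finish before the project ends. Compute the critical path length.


Path A total = 4 + 2 + 9 = 15
Path B total = 5 + 6 + 8 + 4 = 23
Critical path = longest path = max(15, 23) = 23

23


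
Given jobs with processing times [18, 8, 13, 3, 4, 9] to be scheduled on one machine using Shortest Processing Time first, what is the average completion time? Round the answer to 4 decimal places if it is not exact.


Sort jobs by processing time (SPT order): [3, 4, 8, 9, 13, 18]
Compute completion times sequentially:
  Job 1: processing = 3, completes at 3
  Job 2: processing = 4, completes at 7
  Job 3: processing = 8, completes at 15
  Job 4: processing = 9, completes at 24
  Job 5: processing = 13, completes at 37
  Job 6: processing = 18, completes at 55
Sum of completion times = 141
Average completion time = 141/6 = 23.5

23.5


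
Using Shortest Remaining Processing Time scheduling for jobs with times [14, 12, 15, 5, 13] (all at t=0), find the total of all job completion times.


Since all jobs arrive at t=0, SRPT equals SPT ordering.
SPT order: [5, 12, 13, 14, 15]
Completion times:
  Job 1: p=5, C=5
  Job 2: p=12, C=17
  Job 3: p=13, C=30
  Job 4: p=14, C=44
  Job 5: p=15, C=59
Total completion time = 5 + 17 + 30 + 44 + 59 = 155

155


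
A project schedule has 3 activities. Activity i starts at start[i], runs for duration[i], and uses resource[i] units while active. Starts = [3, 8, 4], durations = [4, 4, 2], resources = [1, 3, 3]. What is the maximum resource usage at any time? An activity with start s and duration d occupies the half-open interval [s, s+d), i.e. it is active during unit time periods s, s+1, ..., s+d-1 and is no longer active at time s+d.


Each activity i is active on [start_i, start_i + duration_i).
Compute total resource usage per time slot:
  t=0: active resources = [], total = 0
  t=1: active resources = [], total = 0
  t=2: active resources = [], total = 0
  t=3: active resources = [1], total = 1
  t=4: active resources = [1, 3], total = 4
  t=5: active resources = [1, 3], total = 4
  t=6: active resources = [1], total = 1
  t=7: active resources = [], total = 0
  t=8: active resources = [3], total = 3
  t=9: active resources = [3], total = 3
  t=10: active resources = [3], total = 3
  t=11: active resources = [3], total = 3
Peak resource demand = 4

4


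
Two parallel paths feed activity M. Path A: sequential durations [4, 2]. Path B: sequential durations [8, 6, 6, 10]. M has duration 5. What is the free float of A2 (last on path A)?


ES(A2) = sum of predecessors on chain A = 4
EF(A2) = ES + duration = 4 + 2 = 6
Successor of A2 is M. ES(M) = max(sum(A), sum(B)) = max(6, 30) = 30
Free float = ES(successor) - EF(current) = 30 - 6 = 24

24


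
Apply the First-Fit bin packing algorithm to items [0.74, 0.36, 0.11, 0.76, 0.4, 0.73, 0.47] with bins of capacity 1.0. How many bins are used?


Place items sequentially using First-Fit:
  Item 0.74 -> new Bin 1
  Item 0.36 -> new Bin 2
  Item 0.11 -> Bin 1 (now 0.85)
  Item 0.76 -> new Bin 3
  Item 0.4 -> Bin 2 (now 0.76)
  Item 0.73 -> new Bin 4
  Item 0.47 -> new Bin 5
Total bins used = 5

5


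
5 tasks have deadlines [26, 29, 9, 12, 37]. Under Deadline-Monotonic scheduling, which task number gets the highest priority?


Sort tasks by relative deadline (ascending):
  Task 3: deadline = 9
  Task 4: deadline = 12
  Task 1: deadline = 26
  Task 2: deadline = 29
  Task 5: deadline = 37
Priority order (highest first): [3, 4, 1, 2, 5]
Highest priority task = 3

3


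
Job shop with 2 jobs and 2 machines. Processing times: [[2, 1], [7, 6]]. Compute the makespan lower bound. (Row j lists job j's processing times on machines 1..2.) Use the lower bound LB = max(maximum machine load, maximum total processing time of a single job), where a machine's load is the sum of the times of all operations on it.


Machine loads:
  Machine 1: 2 + 7 = 9
  Machine 2: 1 + 6 = 7
Max machine load = 9
Job totals:
  Job 1: 3
  Job 2: 13
Max job total = 13
Lower bound = max(9, 13) = 13

13


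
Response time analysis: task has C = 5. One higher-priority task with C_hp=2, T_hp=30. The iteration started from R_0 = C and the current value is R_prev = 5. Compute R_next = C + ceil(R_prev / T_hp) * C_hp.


R_next = C + ceil(R_prev / T_hp) * C_hp
ceil(5 / 30) = ceil(0.1667) = 1
Interference = 1 * 2 = 2
R_next = 5 + 2 = 7

7


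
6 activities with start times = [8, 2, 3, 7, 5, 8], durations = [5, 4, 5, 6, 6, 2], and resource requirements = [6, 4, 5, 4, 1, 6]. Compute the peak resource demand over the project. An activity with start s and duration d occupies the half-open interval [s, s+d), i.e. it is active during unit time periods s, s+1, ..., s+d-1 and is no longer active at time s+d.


Each activity i is active on [start_i, start_i + duration_i).
Compute total resource usage per time slot:
  t=0: active resources = [], total = 0
  t=1: active resources = [], total = 0
  t=2: active resources = [4], total = 4
  t=3: active resources = [4, 5], total = 9
  t=4: active resources = [4, 5], total = 9
  t=5: active resources = [4, 5, 1], total = 10
  t=6: active resources = [5, 1], total = 6
  t=7: active resources = [5, 4, 1], total = 10
  t=8: active resources = [6, 4, 1, 6], total = 17
  t=9: active resources = [6, 4, 1, 6], total = 17
  t=10: active resources = [6, 4, 1], total = 11
  t=11: active resources = [6, 4], total = 10
  t=12: active resources = [6, 4], total = 10
Peak resource demand = 17

17


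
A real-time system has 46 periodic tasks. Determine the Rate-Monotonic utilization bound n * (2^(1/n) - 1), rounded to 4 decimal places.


Compute 2^(1/46) = 1.0151825180
Subtract 1: 1.0151825180 - 1 = 0.0151825180
Multiply by n: 46 * 0.0151825180 = 0.6983958280
Round to 4 dp: 0.6984

0.6984


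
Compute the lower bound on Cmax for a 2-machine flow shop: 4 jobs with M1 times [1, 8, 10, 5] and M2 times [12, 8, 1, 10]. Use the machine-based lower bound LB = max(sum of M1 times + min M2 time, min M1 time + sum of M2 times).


LB1 = sum(M1 times) + min(M2 times) = 24 + 1 = 25
LB2 = min(M1 times) + sum(M2 times) = 1 + 31 = 32
Lower bound = max(LB1, LB2) = max(25, 32) = 32

32


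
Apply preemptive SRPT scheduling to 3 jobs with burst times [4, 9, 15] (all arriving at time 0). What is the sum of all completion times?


Since all jobs arrive at t=0, SRPT equals SPT ordering.
SPT order: [4, 9, 15]
Completion times:
  Job 1: p=4, C=4
  Job 2: p=9, C=13
  Job 3: p=15, C=28
Total completion time = 4 + 13 + 28 = 45

45


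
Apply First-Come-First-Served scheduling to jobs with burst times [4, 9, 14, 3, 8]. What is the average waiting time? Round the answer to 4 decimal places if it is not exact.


FCFS order (as given): [4, 9, 14, 3, 8]
Waiting times:
  Job 1: wait = 0
  Job 2: wait = 4
  Job 3: wait = 13
  Job 4: wait = 27
  Job 5: wait = 30
Sum of waiting times = 74
Average waiting time = 74/5 = 14.8

14.8


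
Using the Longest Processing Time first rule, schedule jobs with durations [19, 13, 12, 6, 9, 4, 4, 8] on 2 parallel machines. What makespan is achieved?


Sort jobs in decreasing order (LPT): [19, 13, 12, 9, 8, 6, 4, 4]
Assign each job to the least loaded machine:
  Machine 1: jobs [19, 9, 6, 4], load = 38
  Machine 2: jobs [13, 12, 8, 4], load = 37
Makespan = max load = 38

38


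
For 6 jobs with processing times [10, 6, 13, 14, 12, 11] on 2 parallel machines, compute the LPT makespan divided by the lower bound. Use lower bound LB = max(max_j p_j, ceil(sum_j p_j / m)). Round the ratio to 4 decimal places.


LPT order: [14, 13, 12, 11, 10, 6]
Machine loads after assignment: [35, 31]
LPT makespan = 35
Lower bound = max(max_job, ceil(total/2)) = max(14, 33) = 33
Ratio = 35 / 33 = 1.0606

1.0606


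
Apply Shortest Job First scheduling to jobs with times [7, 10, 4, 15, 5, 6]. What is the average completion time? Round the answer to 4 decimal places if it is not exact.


SJF order (ascending): [4, 5, 6, 7, 10, 15]
Completion times:
  Job 1: burst=4, C=4
  Job 2: burst=5, C=9
  Job 3: burst=6, C=15
  Job 4: burst=7, C=22
  Job 5: burst=10, C=32
  Job 6: burst=15, C=47
Average completion = 129/6 = 21.5

21.5


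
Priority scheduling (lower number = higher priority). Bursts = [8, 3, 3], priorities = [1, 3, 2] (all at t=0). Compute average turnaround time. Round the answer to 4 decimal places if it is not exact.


Sort by priority (ascending = highest first):
Order: [(1, 8), (2, 3), (3, 3)]
Completion times:
  Priority 1, burst=8, C=8
  Priority 2, burst=3, C=11
  Priority 3, burst=3, C=14
Average turnaround = 33/3 = 11.0

11.0


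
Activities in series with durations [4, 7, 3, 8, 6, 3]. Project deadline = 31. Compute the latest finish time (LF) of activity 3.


LF(activity 3) = deadline - sum of successor durations
Successors: activities 4 through 6 with durations [8, 6, 3]
Sum of successor durations = 17
LF = 31 - 17 = 14

14


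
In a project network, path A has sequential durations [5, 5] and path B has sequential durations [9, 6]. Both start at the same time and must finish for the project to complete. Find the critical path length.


Path A total = 5 + 5 = 10
Path B total = 9 + 6 = 15
Critical path = longest path = max(10, 15) = 15

15


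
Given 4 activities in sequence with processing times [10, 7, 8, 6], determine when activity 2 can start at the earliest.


Activity 2 starts after activities 1 through 1 complete.
Predecessor durations: [10]
ES = 10 = 10

10


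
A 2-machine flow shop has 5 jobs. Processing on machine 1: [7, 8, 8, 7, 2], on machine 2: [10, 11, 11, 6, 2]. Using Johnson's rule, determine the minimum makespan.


Apply Johnson's rule:
  Group 1 (a <= b): [(5, 2, 2), (1, 7, 10), (2, 8, 11), (3, 8, 11)]
  Group 2 (a > b): [(4, 7, 6)]
Optimal job order: [5, 1, 2, 3, 4]
Schedule:
  Job 5: M1 done at 2, M2 done at 4
  Job 1: M1 done at 9, M2 done at 19
  Job 2: M1 done at 17, M2 done at 30
  Job 3: M1 done at 25, M2 done at 41
  Job 4: M1 done at 32, M2 done at 47
Makespan = 47

47


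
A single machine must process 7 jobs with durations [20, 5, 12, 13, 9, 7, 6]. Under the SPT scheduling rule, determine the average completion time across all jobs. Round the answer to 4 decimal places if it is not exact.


Sort jobs by processing time (SPT order): [5, 6, 7, 9, 12, 13, 20]
Compute completion times sequentially:
  Job 1: processing = 5, completes at 5
  Job 2: processing = 6, completes at 11
  Job 3: processing = 7, completes at 18
  Job 4: processing = 9, completes at 27
  Job 5: processing = 12, completes at 39
  Job 6: processing = 13, completes at 52
  Job 7: processing = 20, completes at 72
Sum of completion times = 224
Average completion time = 224/7 = 32.0

32.0


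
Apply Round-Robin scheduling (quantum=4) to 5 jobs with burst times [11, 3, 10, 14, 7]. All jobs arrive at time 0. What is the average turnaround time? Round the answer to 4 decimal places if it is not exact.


Time quantum = 4
Execution trace:
  J1 runs 4 units, time = 4
  J2 runs 3 units, time = 7
  J3 runs 4 units, time = 11
  J4 runs 4 units, time = 15
  J5 runs 4 units, time = 19
  J1 runs 4 units, time = 23
  J3 runs 4 units, time = 27
  J4 runs 4 units, time = 31
  J5 runs 3 units, time = 34
  J1 runs 3 units, time = 37
  J3 runs 2 units, time = 39
  J4 runs 4 units, time = 43
  J4 runs 2 units, time = 45
Finish times: [37, 7, 39, 45, 34]
Average turnaround = 162/5 = 32.4

32.4


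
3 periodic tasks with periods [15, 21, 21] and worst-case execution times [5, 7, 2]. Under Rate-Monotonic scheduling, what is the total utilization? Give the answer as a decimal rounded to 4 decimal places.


Compute individual utilizations (exact fractions):
  Task 1: C/T = 5/15 = 1/3 (approx. 0.3333)
  Task 2: C/T = 7/21 = 1/3 (approx. 0.3333)
  Task 3: C/T = 2/21 (approx. 0.0952)
Total utilization U = 1/3 + 1/3 + 2/21 = 16/21
Rounded to 4 decimal places: U = 0.7619
RM (Liu & Layland) bound for 3 tasks = 0.779763; compare with U = 16/21 (approx. 0.761905)
U <= bound, so schedulable by RM sufficient condition.

0.7619


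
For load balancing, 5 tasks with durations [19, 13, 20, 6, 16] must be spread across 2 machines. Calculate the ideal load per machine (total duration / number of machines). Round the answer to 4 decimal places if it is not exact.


Total processing time = 19 + 13 + 20 + 6 + 16 = 74
Number of machines = 2
Ideal balanced load = 74 / 2 = 37.0

37.0


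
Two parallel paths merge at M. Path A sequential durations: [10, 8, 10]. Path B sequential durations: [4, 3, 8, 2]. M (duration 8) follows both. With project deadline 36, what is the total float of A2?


Forward pass: ES(A2) = sum of predecessors on chain A = 10
EF = ES + duration = 10 + 8 = 18
Backward pass: LF(M) = deadline = 36; LS(M) = 36 - 8 = 28
LF(A2) = LS(M) - sum(successors on chain A) = 28 - 10 = 18
LS = LF - duration = 18 - 8 = 10
Total float = LS - ES = 10 - 10 = 0

0


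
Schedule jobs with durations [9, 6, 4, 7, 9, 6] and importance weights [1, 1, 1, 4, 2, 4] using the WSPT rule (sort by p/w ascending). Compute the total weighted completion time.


Compute p/w ratios and sort ascending (WSPT): [(6, 4), (7, 4), (4, 1), (9, 2), (6, 1), (9, 1)]
Compute weighted completion times:
  Job (p=6,w=4): C=6, w*C=4*6=24
  Job (p=7,w=4): C=13, w*C=4*13=52
  Job (p=4,w=1): C=17, w*C=1*17=17
  Job (p=9,w=2): C=26, w*C=2*26=52
  Job (p=6,w=1): C=32, w*C=1*32=32
  Job (p=9,w=1): C=41, w*C=1*41=41
Total weighted completion time = 218

218


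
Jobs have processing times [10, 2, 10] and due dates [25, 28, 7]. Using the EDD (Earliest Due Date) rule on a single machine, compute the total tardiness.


Sort by due date (EDD order): [(10, 7), (10, 25), (2, 28)]
Compute completion times and tardiness:
  Job 1: p=10, d=7, C=10, tardiness=max(0,10-7)=3
  Job 2: p=10, d=25, C=20, tardiness=max(0,20-25)=0
  Job 3: p=2, d=28, C=22, tardiness=max(0,22-28)=0
Total tardiness = 3

3


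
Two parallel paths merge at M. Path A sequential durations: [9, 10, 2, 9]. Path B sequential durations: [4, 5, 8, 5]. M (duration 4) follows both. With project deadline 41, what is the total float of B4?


Forward pass: ES(B4) = sum of predecessors on chain B = 17
EF = ES + duration = 17 + 5 = 22
Backward pass: LF(M) = deadline = 41; LS(M) = 41 - 4 = 37
LF(B4) = LS(M) - sum(successors on chain B) = 37 - 0 = 37
LS = LF - duration = 37 - 5 = 32
Total float = LS - ES = 32 - 17 = 15

15


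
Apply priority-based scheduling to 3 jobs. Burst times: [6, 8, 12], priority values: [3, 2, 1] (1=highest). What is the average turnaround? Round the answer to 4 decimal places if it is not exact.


Sort by priority (ascending = highest first):
Order: [(1, 12), (2, 8), (3, 6)]
Completion times:
  Priority 1, burst=12, C=12
  Priority 2, burst=8, C=20
  Priority 3, burst=6, C=26
Average turnaround = 58/3 = 19.3333

19.3333


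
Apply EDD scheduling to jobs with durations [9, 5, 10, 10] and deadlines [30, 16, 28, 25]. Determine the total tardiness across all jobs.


Sort by due date (EDD order): [(5, 16), (10, 25), (10, 28), (9, 30)]
Compute completion times and tardiness:
  Job 1: p=5, d=16, C=5, tardiness=max(0,5-16)=0
  Job 2: p=10, d=25, C=15, tardiness=max(0,15-25)=0
  Job 3: p=10, d=28, C=25, tardiness=max(0,25-28)=0
  Job 4: p=9, d=30, C=34, tardiness=max(0,34-30)=4
Total tardiness = 4

4


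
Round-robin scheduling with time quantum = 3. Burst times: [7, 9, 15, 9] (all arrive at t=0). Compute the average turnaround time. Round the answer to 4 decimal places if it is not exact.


Time quantum = 3
Execution trace:
  J1 runs 3 units, time = 3
  J2 runs 3 units, time = 6
  J3 runs 3 units, time = 9
  J4 runs 3 units, time = 12
  J1 runs 3 units, time = 15
  J2 runs 3 units, time = 18
  J3 runs 3 units, time = 21
  J4 runs 3 units, time = 24
  J1 runs 1 units, time = 25
  J2 runs 3 units, time = 28
  J3 runs 3 units, time = 31
  J4 runs 3 units, time = 34
  J3 runs 3 units, time = 37
  J3 runs 3 units, time = 40
Finish times: [25, 28, 40, 34]
Average turnaround = 127/4 = 31.75

31.75


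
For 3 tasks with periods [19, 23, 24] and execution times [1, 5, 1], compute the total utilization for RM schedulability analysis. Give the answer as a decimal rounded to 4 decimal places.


Compute individual utilizations (exact fractions):
  Task 1: C/T = 1/19 (approx. 0.0526)
  Task 2: C/T = 5/23 (approx. 0.2174)
  Task 3: C/T = 1/24 (approx. 0.0417)
Total utilization U = 1/19 + 5/23 + 1/24 = 3269/10488
Rounded to 4 decimal places: U = 0.3117
RM (Liu & Layland) bound for 3 tasks = 0.779763; compare with U = 3269/10488 (approx. 0.311690)
U <= bound, so schedulable by RM sufficient condition.

0.3117


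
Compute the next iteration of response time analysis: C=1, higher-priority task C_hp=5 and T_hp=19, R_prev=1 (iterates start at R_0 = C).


R_next = C + ceil(R_prev / T_hp) * C_hp
ceil(1 / 19) = ceil(0.0526) = 1
Interference = 1 * 5 = 5
R_next = 1 + 5 = 6

6


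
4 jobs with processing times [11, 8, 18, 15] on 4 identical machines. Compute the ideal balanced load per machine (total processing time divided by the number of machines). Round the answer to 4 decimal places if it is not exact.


Total processing time = 11 + 8 + 18 + 15 = 52
Number of machines = 4
Ideal balanced load = 52 / 4 = 13.0

13.0


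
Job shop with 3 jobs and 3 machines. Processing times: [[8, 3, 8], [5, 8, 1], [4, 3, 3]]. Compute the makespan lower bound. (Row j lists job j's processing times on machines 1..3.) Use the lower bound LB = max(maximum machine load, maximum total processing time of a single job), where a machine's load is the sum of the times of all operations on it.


Machine loads:
  Machine 1: 8 + 5 + 4 = 17
  Machine 2: 3 + 8 + 3 = 14
  Machine 3: 8 + 1 + 3 = 12
Max machine load = 17
Job totals:
  Job 1: 19
  Job 2: 14
  Job 3: 10
Max job total = 19
Lower bound = max(17, 19) = 19

19


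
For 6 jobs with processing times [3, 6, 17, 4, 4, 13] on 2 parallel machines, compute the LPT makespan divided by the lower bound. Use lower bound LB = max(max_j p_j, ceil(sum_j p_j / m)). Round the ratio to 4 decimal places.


LPT order: [17, 13, 6, 4, 4, 3]
Machine loads after assignment: [24, 23]
LPT makespan = 24
Lower bound = max(max_job, ceil(total/2)) = max(17, 24) = 24
Ratio = 24 / 24 = 1.0

1.0


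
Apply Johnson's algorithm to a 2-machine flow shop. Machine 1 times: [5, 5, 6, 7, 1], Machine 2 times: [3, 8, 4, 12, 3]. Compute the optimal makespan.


Apply Johnson's rule:
  Group 1 (a <= b): [(5, 1, 3), (2, 5, 8), (4, 7, 12)]
  Group 2 (a > b): [(3, 6, 4), (1, 5, 3)]
Optimal job order: [5, 2, 4, 3, 1]
Schedule:
  Job 5: M1 done at 1, M2 done at 4
  Job 2: M1 done at 6, M2 done at 14
  Job 4: M1 done at 13, M2 done at 26
  Job 3: M1 done at 19, M2 done at 30
  Job 1: M1 done at 24, M2 done at 33
Makespan = 33

33


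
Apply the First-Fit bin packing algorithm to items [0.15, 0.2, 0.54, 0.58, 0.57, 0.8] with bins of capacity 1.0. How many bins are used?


Place items sequentially using First-Fit:
  Item 0.15 -> new Bin 1
  Item 0.2 -> Bin 1 (now 0.35)
  Item 0.54 -> Bin 1 (now 0.89)
  Item 0.58 -> new Bin 2
  Item 0.57 -> new Bin 3
  Item 0.8 -> new Bin 4
Total bins used = 4

4


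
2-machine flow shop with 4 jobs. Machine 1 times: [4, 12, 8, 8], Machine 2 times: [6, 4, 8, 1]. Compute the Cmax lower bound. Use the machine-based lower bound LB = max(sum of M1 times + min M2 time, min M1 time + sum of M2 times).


LB1 = sum(M1 times) + min(M2 times) = 32 + 1 = 33
LB2 = min(M1 times) + sum(M2 times) = 4 + 19 = 23
Lower bound = max(LB1, LB2) = max(33, 23) = 33

33


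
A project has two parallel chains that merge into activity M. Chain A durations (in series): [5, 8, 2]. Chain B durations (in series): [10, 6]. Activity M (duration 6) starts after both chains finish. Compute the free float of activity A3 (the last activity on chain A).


ES(A3) = sum of predecessors on chain A = 13
EF(A3) = ES + duration = 13 + 2 = 15
Successor of A3 is M. ES(M) = max(sum(A), sum(B)) = max(15, 16) = 16
Free float = ES(successor) - EF(current) = 16 - 15 = 1

1


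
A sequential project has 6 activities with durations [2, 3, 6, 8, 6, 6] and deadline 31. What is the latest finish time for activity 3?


LF(activity 3) = deadline - sum of successor durations
Successors: activities 4 through 6 with durations [8, 6, 6]
Sum of successor durations = 20
LF = 31 - 20 = 11

11


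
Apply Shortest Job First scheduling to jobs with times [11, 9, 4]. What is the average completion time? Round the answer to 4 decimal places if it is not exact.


SJF order (ascending): [4, 9, 11]
Completion times:
  Job 1: burst=4, C=4
  Job 2: burst=9, C=13
  Job 3: burst=11, C=24
Average completion = 41/3 = 13.6667

13.6667


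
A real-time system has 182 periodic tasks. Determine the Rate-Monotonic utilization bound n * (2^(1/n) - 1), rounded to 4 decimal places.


Compute 2^(1/182) = 1.0038157625
Subtract 1: 1.0038157625 - 1 = 0.0038157625
Multiply by n: 182 * 0.0038157625 = 0.6944687750
Round to 4 dp: 0.6945

0.6945


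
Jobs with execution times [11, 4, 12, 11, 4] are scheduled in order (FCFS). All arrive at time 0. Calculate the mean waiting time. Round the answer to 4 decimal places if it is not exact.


FCFS order (as given): [11, 4, 12, 11, 4]
Waiting times:
  Job 1: wait = 0
  Job 2: wait = 11
  Job 3: wait = 15
  Job 4: wait = 27
  Job 5: wait = 38
Sum of waiting times = 91
Average waiting time = 91/5 = 18.2

18.2


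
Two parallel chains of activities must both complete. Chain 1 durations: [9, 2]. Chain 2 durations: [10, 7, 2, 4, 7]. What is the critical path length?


Path A total = 9 + 2 = 11
Path B total = 10 + 7 + 2 + 4 + 7 = 30
Critical path = longest path = max(11, 30) = 30

30


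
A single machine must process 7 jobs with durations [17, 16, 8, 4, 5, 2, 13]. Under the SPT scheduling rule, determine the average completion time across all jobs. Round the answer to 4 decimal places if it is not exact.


Sort jobs by processing time (SPT order): [2, 4, 5, 8, 13, 16, 17]
Compute completion times sequentially:
  Job 1: processing = 2, completes at 2
  Job 2: processing = 4, completes at 6
  Job 3: processing = 5, completes at 11
  Job 4: processing = 8, completes at 19
  Job 5: processing = 13, completes at 32
  Job 6: processing = 16, completes at 48
  Job 7: processing = 17, completes at 65
Sum of completion times = 183
Average completion time = 183/7 = 26.1429

26.1429


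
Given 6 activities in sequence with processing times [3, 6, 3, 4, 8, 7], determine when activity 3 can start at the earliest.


Activity 3 starts after activities 1 through 2 complete.
Predecessor durations: [3, 6]
ES = 3 + 6 = 9

9


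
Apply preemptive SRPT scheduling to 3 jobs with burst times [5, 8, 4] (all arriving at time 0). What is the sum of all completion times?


Since all jobs arrive at t=0, SRPT equals SPT ordering.
SPT order: [4, 5, 8]
Completion times:
  Job 1: p=4, C=4
  Job 2: p=5, C=9
  Job 3: p=8, C=17
Total completion time = 4 + 9 + 17 = 30

30


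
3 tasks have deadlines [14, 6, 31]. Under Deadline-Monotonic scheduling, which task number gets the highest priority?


Sort tasks by relative deadline (ascending):
  Task 2: deadline = 6
  Task 1: deadline = 14
  Task 3: deadline = 31
Priority order (highest first): [2, 1, 3]
Highest priority task = 2

2


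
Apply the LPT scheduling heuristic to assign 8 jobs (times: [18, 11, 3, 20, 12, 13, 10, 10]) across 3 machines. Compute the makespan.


Sort jobs in decreasing order (LPT): [20, 18, 13, 12, 11, 10, 10, 3]
Assign each job to the least loaded machine:
  Machine 1: jobs [20, 10], load = 30
  Machine 2: jobs [18, 11, 3], load = 32
  Machine 3: jobs [13, 12, 10], load = 35
Makespan = max load = 35

35


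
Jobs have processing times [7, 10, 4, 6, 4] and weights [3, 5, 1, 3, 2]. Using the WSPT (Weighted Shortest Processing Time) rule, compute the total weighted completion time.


Compute p/w ratios and sort ascending (WSPT): [(10, 5), (6, 3), (4, 2), (7, 3), (4, 1)]
Compute weighted completion times:
  Job (p=10,w=5): C=10, w*C=5*10=50
  Job (p=6,w=3): C=16, w*C=3*16=48
  Job (p=4,w=2): C=20, w*C=2*20=40
  Job (p=7,w=3): C=27, w*C=3*27=81
  Job (p=4,w=1): C=31, w*C=1*31=31
Total weighted completion time = 250

250


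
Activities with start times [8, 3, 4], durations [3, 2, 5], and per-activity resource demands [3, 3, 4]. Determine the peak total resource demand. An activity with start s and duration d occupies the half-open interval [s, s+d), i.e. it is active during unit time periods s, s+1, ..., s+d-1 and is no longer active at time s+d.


Each activity i is active on [start_i, start_i + duration_i).
Compute total resource usage per time slot:
  t=0: active resources = [], total = 0
  t=1: active resources = [], total = 0
  t=2: active resources = [], total = 0
  t=3: active resources = [3], total = 3
  t=4: active resources = [3, 4], total = 7
  t=5: active resources = [4], total = 4
  t=6: active resources = [4], total = 4
  t=7: active resources = [4], total = 4
  t=8: active resources = [3, 4], total = 7
  t=9: active resources = [3], total = 3
  t=10: active resources = [3], total = 3
Peak resource demand = 7

7
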